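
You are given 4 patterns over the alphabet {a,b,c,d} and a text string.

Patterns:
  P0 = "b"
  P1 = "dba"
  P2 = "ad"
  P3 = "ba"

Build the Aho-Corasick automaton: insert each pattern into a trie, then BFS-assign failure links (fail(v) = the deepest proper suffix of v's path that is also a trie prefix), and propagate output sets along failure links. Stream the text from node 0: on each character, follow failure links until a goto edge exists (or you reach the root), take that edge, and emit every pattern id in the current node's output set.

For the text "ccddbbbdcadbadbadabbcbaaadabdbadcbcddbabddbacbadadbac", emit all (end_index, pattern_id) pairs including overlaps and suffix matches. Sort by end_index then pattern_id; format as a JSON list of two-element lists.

Build:
Trie (insert patterns):
  0='ε' goto a→5 b→1 d→2
  1='b' goto a→7  ←P0
  2='d' goto b→3
  3='db' goto a→4
  4='dba' goto ·  ←P1
  5='a' goto d→6
  6='ad' goto ·  ←P2
  7='ba' goto ·  ←P3

Failure links (BFS by depth):
  n1('b'): parent n0 fail=0; on 'b' 0 → fail=0;  out {0}∪∅={0}
  n2('d'): parent n0 fail=0; on 'd' 0 → fail=0;  out ∅∪∅=∅
  n5('a'): parent n0 fail=0; on 'a' 0 → fail=0;  out ∅∪∅=∅
  n3('db'): parent n2 fail=0; on 'b' 0 → fail=1;  out ∅∪{0}={0}
  n6('ad'): parent n5 fail=0; on 'd' 0 → fail=2;  out {2}∪∅={2}
  n7('ba'): parent n1 fail=0; on 'a' 0 → fail=5;  out {3}∪∅={3}
  n4('dba'): parent n3 fail=1; on 'a' 1 → fail=7;  out {1}∪{3}={1,3}

Run:
[0] read 'c'  n0⇒n0
[1] read 'c'  n0⇒n0
[2] read 'd'  n0⇒n2
[3] read 'd'  n2⇒n2 (fail-walked)
[4] read 'b'  n2⇒n3  ** P0@[4:4]
[5] read 'b'  n3⇒n1 (fail-walked)  ** P0@[5:5]
[6] read 'b'  n1⇒n1 (fail-walked)  ** P0@[6:6]
[7] read 'd'  n1⇒n2 (fail-walked)
[8] read 'c'  n2⇒n0 (fail-walked)
[9] read 'a'  n0⇒n5
[10] read 'd'  n5⇒n6  ** P2@[9:10]
[11] read 'b'  n6⇒n3 (fail-walked)  ** P0@[11:11]
[12] read 'a'  n3⇒n4  ** P1@[10:12],P3@[11:12]
[13] read 'd'  n4⇒n6 (fail-walked)  ** P2@[12:13]
[14] read 'b'  n6⇒n3 (fail-walked)  ** P0@[14:14]
[15] read 'a'  n3⇒n4  ** P1@[13:15],P3@[14:15]
[16] read 'd'  n4⇒n6 (fail-walked)  ** P2@[15:16]
[17] read 'a'  n6⇒n5 (fail-walked)
[18] read 'b'  n5⇒n1 (fail-walked)  ** P0@[18:18]
[19] read 'b'  n1⇒n1 (fail-walked)  ** P0@[19:19]
[20] read 'c'  n1⇒n0 (fail-walked)
[21] read 'b'  n0⇒n1  ** P0@[21:21]
[22] read 'a'  n1⇒n7  ** P3@[21:22]
[23] read 'a'  n7⇒n5 (fail-walked)
[24] read 'a'  n5⇒n5 (fail-walked)
[25] read 'd'  n5⇒n6  ** P2@[24:25]
[26] read 'a'  n6⇒n5 (fail-walked)
[27] read 'b'  n5⇒n1 (fail-walked)  ** P0@[27:27]
[28] read 'd'  n1⇒n2 (fail-walked)
[29] read 'b'  n2⇒n3  ** P0@[29:29]
[30] read 'a'  n3⇒n4  ** P1@[28:30],P3@[29:30]
[31] read 'd'  n4⇒n6 (fail-walked)  ** P2@[30:31]
[32] read 'c'  n6⇒n0 (fail-walked)
[33] read 'b'  n0⇒n1  ** P0@[33:33]
[34] read 'c'  n1⇒n0 (fail-walked)
[35] read 'd'  n0⇒n2
[36] read 'd'  n2⇒n2 (fail-walked)
[37] read 'b'  n2⇒n3  ** P0@[37:37]
[38] read 'a'  n3⇒n4  ** P1@[36:38],P3@[37:38]
[39] read 'b'  n4⇒n1 (fail-walked)  ** P0@[39:39]
[40] read 'd'  n1⇒n2 (fail-walked)
[41] read 'd'  n2⇒n2 (fail-walked)
[42] read 'b'  n2⇒n3  ** P0@[42:42]
[43] read 'a'  n3⇒n4  ** P1@[41:43],P3@[42:43]
[44] read 'c'  n4⇒n0 (fail-walked)
[45] read 'b'  n0⇒n1  ** P0@[45:45]
[46] read 'a'  n1⇒n7  ** P3@[45:46]
[47] read 'd'  n7⇒n6 (fail-walked)  ** P2@[46:47]
[48] read 'a'  n6⇒n5 (fail-walked)
[49] read 'd'  n5⇒n6  ** P2@[48:49]
[50] read 'b'  n6⇒n3 (fail-walked)  ** P0@[50:50]
[51] read 'a'  n3⇒n4  ** P1@[49:51],P3@[50:51]
[52] read 'c'  n4⇒n0 (fail-walked)

All matches (sorted): [[4,0],[5,0],[6,0],[10,2],[11,0],[12,1],[12,3],[13,2],[14,0],[15,1],[15,3],[16,2],[18,0],[19,0],[21,0],[22,3],[25,2],[27,0],[29,0],[30,1],[30,3],[31,2],[33,0],[37,0],[38,1],[38,3],[39,0],[42,0],[43,1],[43,3],[45,0],[46,3],[47,2],[49,2],[50,0],[51,1],[51,3]]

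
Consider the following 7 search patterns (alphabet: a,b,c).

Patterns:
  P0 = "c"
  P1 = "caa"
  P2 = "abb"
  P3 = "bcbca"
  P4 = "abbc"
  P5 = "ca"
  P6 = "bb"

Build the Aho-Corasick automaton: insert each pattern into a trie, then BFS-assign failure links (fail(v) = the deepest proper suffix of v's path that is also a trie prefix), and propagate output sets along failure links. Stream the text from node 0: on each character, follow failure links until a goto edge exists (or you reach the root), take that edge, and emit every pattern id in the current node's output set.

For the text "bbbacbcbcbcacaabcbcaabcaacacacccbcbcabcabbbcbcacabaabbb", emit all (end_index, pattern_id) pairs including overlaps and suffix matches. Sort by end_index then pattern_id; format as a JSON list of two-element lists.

Construct AC machine:
Trie (insert patterns):
  0='ε' goto a→4 b→7 c→1
  1='c' goto a→2  [P0 ends]
  2='ca' goto a→3  [P5 ends]
  3='caa' goto ·  [P1 ends]
  4='a' goto b→5
  5='ab' goto b→6
  6='abb' goto c→12  [P2 ends]
  7='b' goto b→13 c→8
  8='bc' goto b→9
  9='bcb' goto c→10
  10='bcbc' goto a→11
  11='bcbca' goto ·  [P3 ends]
  12='abbc' goto ·  [P4 ends]
  13='bb' goto ·  [P6 ends]

Failure links (BFS by depth):
  fail(1) 'c': from fail(0)=0 chase 'c': 0 ⇒ 0;  out={0}∪out(0)={0}
  fail(4) 'a': from fail(0)=0 chase 'a': 0 ⇒ 0;  out=∅∪out(0)=∅
  fail(7) 'b': from fail(0)=0 chase 'b': 0 ⇒ 0;  out=∅∪out(0)=∅
  fail(2) 'ca': from fail(1)=0 chase 'a': 0 ⇒ 4;  out={5}∪out(4)={5}
  fail(5) 'ab': from fail(4)=0 chase 'b': 0 ⇒ 7;  out=∅∪out(7)=∅
  fail(8) 'bc': from fail(7)=0 chase 'c': 0 ⇒ 1;  out=∅∪out(1)={0}
  fail(13) 'bb': from fail(7)=0 chase 'b': 0 ⇒ 7;  out={6}∪out(7)={6}
  fail(3) 'caa': from fail(2)=4 chase 'a': 4→0 ⇒ 4;  out={1}∪out(4)={1}
  fail(6) 'abb': from fail(5)=7 chase 'b': 7 ⇒ 13;  out={2}∪out(13)={2,6}
  fail(9) 'bcb': from fail(8)=1 chase 'b': 1→0 ⇒ 7;  out=∅∪out(7)=∅
  fail(10) 'bcbc': from fail(9)=7 chase 'c': 7 ⇒ 8;  out=∅∪out(8)={0}
  fail(12) 'abbc': from fail(6)=13 chase 'c': 13→7 ⇒ 8;  out={4}∪out(8)={0,4}
  fail(11) 'bcbca': from fail(10)=8 chase 'a': 8→1 ⇒ 2;  out={3}∪out(2)={3,5}

Scan:
[0] read 'b'  n0⇒n7
[1] read 'b'  n7⇒n13  emit P6@[0:1]
[2] read 'b'  n13⇒n13 ·f  emit P6@[1:2]
[3] read 'a'  n13⇒n4 ·f
[4] read 'c'  n4⇒n1 ·f  emit P0@[4:4]
[5] read 'b'  n1⇒n7 ·f
[6] read 'c'  n7⇒n8  emit P0@[6:6]
[7] read 'b'  n8⇒n9
[8] read 'c'  n9⇒n10  emit P0@[8:8]
[9] read 'b'  n10⇒n9 ·f
[10] read 'c'  n9⇒n10  emit P0@[10:10]
[11] read 'a'  n10⇒n11  emit P3@[7:11],P5@[10:11]
[12] read 'c'  n11⇒n1 ·f  emit P0@[12:12]
[13] read 'a'  n1⇒n2  emit P5@[12:13]
[14] read 'a'  n2⇒n3  emit P1@[12:14]
[15] read 'b'  n3⇒n5 ·f
[16] read 'c'  n5⇒n8 ·f  emit P0@[16:16]
[17] read 'b'  n8⇒n9
[18] read 'c'  n9⇒n10  emit P0@[18:18]
[19] read 'a'  n10⇒n11  emit P3@[15:19],P5@[18:19]
[20] read 'a'  n11⇒n3 ·f  emit P1@[18:20]
[21] read 'b'  n3⇒n5 ·f
[22] read 'c'  n5⇒n8 ·f  emit P0@[22:22]
[23] read 'a'  n8⇒n2 ·f  emit P5@[22:23]
[24] read 'a'  n2⇒n3  emit P1@[22:24]
[25] read 'c'  n3⇒n1 ·f  emit P0@[25:25]
[26] read 'a'  n1⇒n2  emit P5@[25:26]
[27] read 'c'  n2⇒n1 ·f  emit P0@[27:27]
[28] read 'a'  n1⇒n2  emit P5@[27:28]
[29] read 'c'  n2⇒n1 ·f  emit P0@[29:29]
[30] read 'c'  n1⇒n1 ·f  emit P0@[30:30]
[31] read 'c'  n1⇒n1 ·f  emit P0@[31:31]
[32] read 'b'  n1⇒n7 ·f
[33] read 'c'  n7⇒n8  emit P0@[33:33]
[34] read 'b'  n8⇒n9
[35] read 'c'  n9⇒n10  emit P0@[35:35]
[36] read 'a'  n10⇒n11  emit P3@[32:36],P5@[35:36]
[37] read 'b'  n11⇒n5 ·f
[38] read 'c'  n5⇒n8 ·f  emit P0@[38:38]
[39] read 'a'  n8⇒n2 ·f  emit P5@[38:39]
[40] read 'b'  n2⇒n5 ·f
[41] read 'b'  n5⇒n6  emit P2@[39:41],P6@[40:41]
[42] read 'b'  n6⇒n13 ·f  emit P6@[41:42]
[43] read 'c'  n13⇒n8 ·f  emit P0@[43:43]
[44] read 'b'  n8⇒n9
[45] read 'c'  n9⇒n10  emit P0@[45:45]
[46] read 'a'  n10⇒n11  emit P3@[42:46],P5@[45:46]
[47] read 'c'  n11⇒n1 ·f  emit P0@[47:47]
[48] read 'a'  n1⇒n2  emit P5@[47:48]
[49] read 'b'  n2⇒n5 ·f
[50] read 'a'  n5⇒n4 ·f
[51] read 'a'  n4⇒n4 ·f
[52] read 'b'  n4⇒n5
[53] read 'b'  n5⇒n6  emit P2@[51:53],P6@[52:53]
[54] read 'b'  n6⇒n13 ·f  emit P6@[53:54]

All matches (sorted): [[1,6],[2,6],[4,0],[6,0],[8,0],[10,0],[11,3],[11,5],[12,0],[13,5],[14,1],[16,0],[18,0],[19,3],[19,5],[20,1],[22,0],[23,5],[24,1],[25,0],[26,5],[27,0],[28,5],[29,0],[30,0],[31,0],[33,0],[35,0],[36,3],[36,5],[38,0],[39,5],[41,2],[41,6],[42,6],[43,0],[45,0],[46,3],[46,5],[47,0],[48,5],[53,2],[53,6],[54,6]]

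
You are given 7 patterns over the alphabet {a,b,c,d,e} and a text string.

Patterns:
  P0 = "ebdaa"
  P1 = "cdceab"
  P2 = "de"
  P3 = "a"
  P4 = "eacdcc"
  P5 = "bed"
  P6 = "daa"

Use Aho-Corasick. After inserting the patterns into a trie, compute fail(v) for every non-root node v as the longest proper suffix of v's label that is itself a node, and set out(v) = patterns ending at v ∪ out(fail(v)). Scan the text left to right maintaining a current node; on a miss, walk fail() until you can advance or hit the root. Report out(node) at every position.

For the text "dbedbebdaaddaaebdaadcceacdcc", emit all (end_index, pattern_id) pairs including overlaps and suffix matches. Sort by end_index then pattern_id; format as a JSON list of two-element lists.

Build automaton:
Trie nodes:
  0='ε' goto a→14 b→20 c→6 d→12 e→1
  1='e' goto a→15 b→2
  2='eb' goto d→3
  3='ebd' goto a→4
  4='ebda' goto a→5
  5='ebdaa' goto ·  [P0 ends]
  6='c' goto d→7
  7='cd' goto c→8
  8='cdc' goto e→9
  9='cdce' goto a→10
  10='cdcea' goto b→11
  11='cdceab' goto ·  [P1 ends]
  12='d' goto a→23 e→13
  13='de' goto ·  [P2 ends]
  14='a' goto ·  [P3 ends]
  15='ea' goto c→16
  16='eac' goto d→17
  17='eacd' goto c→18
  18='eacdc' goto c→19
  19='eacdcc' goto ·  [P4 ends]
  20='b' goto e→21
  21='be' goto d→22
  22='bed' goto ·  [P5 ends]
  23='da' goto a→24
  24='daa' goto ·  [P6 ends]

BFS fail/out derivation:
  n1('e'): parent n0 fail=0; on 'e' 0 → fail=0;  out ∅∪∅=∅
  n6('c'): parent n0 fail=0; on 'c' 0 → fail=0;  out ∅∪∅=∅
  n12('d'): parent n0 fail=0; on 'd' 0 → fail=0;  out ∅∪∅=∅
  n14('a'): parent n0 fail=0; on 'a' 0 → fail=0;  out {3}∪∅={3}
  n20('b'): parent n0 fail=0; on 'b' 0 → fail=0;  out ∅∪∅=∅
  n2('eb'): parent n1 fail=0; on 'b' 0 → fail=20;  out ∅∪∅=∅
  n7('cd'): parent n6 fail=0; on 'd' 0 → fail=12;  out ∅∪∅=∅
  n13('de'): parent n12 fail=0; on 'e' 0 → fail=1;  out {2}∪∅={2}
  n15('ea'): parent n1 fail=0; on 'a' 0 → fail=14;  out ∅∪{3}={3}
  n21('be'): parent n20 fail=0; on 'e' 0 → fail=1;  out ∅∪∅=∅
  n23('da'): parent n12 fail=0; on 'a' 0 → fail=14;  out ∅∪{3}={3}
  n3('ebd'): parent n2 fail=20; on 'd' 20→0 → fail=12;  out ∅∪∅=∅
  n8('cdc'): parent n7 fail=12; on 'c' 12→0 → fail=6;  out ∅∪∅=∅
  n16('eac'): parent n15 fail=14; on 'c' 14→0 → fail=6;  out ∅∪∅=∅
  n22('bed'): parent n21 fail=1; on 'd' 1→0 → fail=12;  out {5}∪∅={5}
  n24('daa'): parent n23 fail=14; on 'a' 14→0 → fail=14;  out {6}∪{3}={3,6}
  n4('ebda'): parent n3 fail=12; on 'a' 12 → fail=23;  out ∅∪{3}={3}
  n9('cdce'): parent n8 fail=6; on 'e' 6→0 → fail=1;  out ∅∪∅=∅
  n17('eacd'): parent n16 fail=6; on 'd' 6 → fail=7;  out ∅∪∅=∅
  n5('ebdaa'): parent n4 fail=23; on 'a' 23 → fail=24;  out {0}∪{3,6}={0,3,6}
  n10('cdcea'): parent n9 fail=1; on 'a' 1 → fail=15;  out ∅∪{3}={3}
  n18('eacdc'): parent n17 fail=7; on 'c' 7 → fail=8;  out ∅∪∅=∅
  n11('cdceab'): parent n10 fail=15; on 'b' 15→14→0 → fail=20;  out {1}∪∅={1}
  n19('eacdcc'): parent n18 fail=8; on 'c' 8→6→0 → fail=6;  out {4}∪∅={4}

Scan:
pos 0 'd': at 12
pos 1 'b': at 20 (via fail)
pos 2 'e': at 21
pos 3 'd': at 22  emit P5@[1:3]
pos 4 'b': at 20 (via fail)
pos 5 'e': at 21
pos 6 'b': at 2 (via fail)
pos 7 'd': at 3
pos 8 'a': at 4  emit P3@[8:8]
pos 9 'a': at 5  emit P0@[5:9],P3@[9:9],P6@[7:9]
pos 10 'd': at 12 (via fail)
pos 11 'd': at 12 (via fail)
pos 12 'a': at 23  emit P3@[12:12]
pos 13 'a': at 24  emit P3@[13:13],P6@[11:13]
pos 14 'e': at 1 (via fail)
pos 15 'b': at 2
pos 16 'd': at 3
pos 17 'a': at 4  emit P3@[17:17]
pos 18 'a': at 5  emit P0@[14:18],P3@[18:18],P6@[16:18]
pos 19 'd': at 12 (via fail)
pos 20 'c': at 6 (via fail)
pos 21 'c': at 6 (via fail)
pos 22 'e': at 1 (via fail)
pos 23 'a': at 15  emit P3@[23:23]
pos 24 'c': at 16
pos 25 'd': at 17
pos 26 'c': at 18
pos 27 'c': at 19  emit P4@[22:27]

All matches (sorted): [[3,5],[8,3],[9,0],[9,3],[9,6],[12,3],[13,3],[13,6],[17,3],[18,0],[18,3],[18,6],[23,3],[27,4]]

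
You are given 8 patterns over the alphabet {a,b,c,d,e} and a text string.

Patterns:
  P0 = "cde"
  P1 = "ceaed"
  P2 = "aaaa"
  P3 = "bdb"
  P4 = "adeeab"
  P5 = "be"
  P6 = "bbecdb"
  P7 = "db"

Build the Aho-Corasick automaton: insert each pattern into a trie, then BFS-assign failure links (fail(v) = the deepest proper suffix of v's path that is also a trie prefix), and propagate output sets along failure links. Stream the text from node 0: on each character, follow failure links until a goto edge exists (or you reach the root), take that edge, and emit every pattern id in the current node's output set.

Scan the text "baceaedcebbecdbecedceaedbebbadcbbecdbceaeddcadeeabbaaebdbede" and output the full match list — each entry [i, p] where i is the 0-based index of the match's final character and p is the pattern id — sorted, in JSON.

Construct AC machine:
Trie (insert patterns):
  0='ε' goto a→8 b→12 c→1 d→26
  1='c' goto d→2 e→4
  2='cd' goto e→3
  3='cde' goto ·  ←P0
  4='ce' goto a→5
  5='cea' goto e→6
  6='ceae' goto d→7
  7='ceaed' goto ·  ←P1
  8='a' goto a→9 d→15
  9='aa' goto a→10
  10='aaa' goto a→11
  11='aaaa' goto ·  ←P2
  12='b' goto b→21 d→13 e→20
  13='bd' goto b→14
  14='bdb' goto ·  ←P3
  15='ad' goto e→16
  16='ade' goto e→17
  17='adee' goto a→18
  18='adeea' goto b→19
  19='adeeab' goto ·  ←P4
  20='be' goto ·  ←P5
  21='bb' goto e→22
  22='bbe' goto c→23
  23='bbec' goto d→24
  24='bbecd' goto b→25
  25='bbecdb' goto ·  ←P6
  26='d' goto b→27
  27='db' goto ·  ←P7

BFS fail/out derivation:
  fail(1) 'c': from fail(0)=0 chase 'c': 0 ⇒ 0;  out=∅∪out(0)=∅
  fail(8) 'a': from fail(0)=0 chase 'a': 0 ⇒ 0;  out=∅∪out(0)=∅
  fail(12) 'b': from fail(0)=0 chase 'b': 0 ⇒ 0;  out=∅∪out(0)=∅
  fail(26) 'd': from fail(0)=0 chase 'd': 0 ⇒ 0;  out=∅∪out(0)=∅
  fail(2) 'cd': from fail(1)=0 chase 'd': 0 ⇒ 26;  out=∅∪out(26)=∅
  fail(4) 'ce': from fail(1)=0 chase 'e': 0 ⇒ 0;  out=∅∪out(0)=∅
  fail(9) 'aa': from fail(8)=0 chase 'a': 0 ⇒ 8;  out=∅∪out(8)=∅
  fail(13) 'bd': from fail(12)=0 chase 'd': 0 ⇒ 26;  out=∅∪out(26)=∅
  fail(15) 'ad': from fail(8)=0 chase 'd': 0 ⇒ 26;  out=∅∪out(26)=∅
  fail(20) 'be': from fail(12)=0 chase 'e': 0 ⇒ 0;  out={5}∪out(0)={5}
  fail(21) 'bb': from fail(12)=0 chase 'b': 0 ⇒ 12;  out=∅∪out(12)=∅
  fail(27) 'db': from fail(26)=0 chase 'b': 0 ⇒ 12;  out={7}∪out(12)={7}
  fail(3) 'cde': from fail(2)=26 chase 'e': 26→0 ⇒ 0;  out={0}∪out(0)={0}
  fail(5) 'cea': from fail(4)=0 chase 'a': 0 ⇒ 8;  out=∅∪out(8)=∅
  fail(10) 'aaa': from fail(9)=8 chase 'a': 8 ⇒ 9;  out=∅∪out(9)=∅
  fail(14) 'bdb': from fail(13)=26 chase 'b': 26 ⇒ 27;  out={3}∪out(27)={3,7}
  fail(16) 'ade': from fail(15)=26 chase 'e': 26→0 ⇒ 0;  out=∅∪out(0)=∅
  fail(22) 'bbe': from fail(21)=12 chase 'e': 12 ⇒ 20;  out=∅∪out(20)={5}
  fail(6) 'ceae': from fail(5)=8 chase 'e': 8→0 ⇒ 0;  out=∅∪out(0)=∅
  fail(11) 'aaaa': from fail(10)=9 chase 'a': 9 ⇒ 10;  out={2}∪out(10)={2}
  fail(17) 'adee': from fail(16)=0 chase 'e': 0 ⇒ 0;  out=∅∪out(0)=∅
  fail(23) 'bbec': from fail(22)=20 chase 'c': 20→0 ⇒ 1;  out=∅∪out(1)=∅
  fail(7) 'ceaed': from fail(6)=0 chase 'd': 0 ⇒ 26;  out={1}∪out(26)={1}
  fail(18) 'adeea': from fail(17)=0 chase 'a': 0 ⇒ 8;  out=∅∪out(8)=∅
  fail(24) 'bbecd': from fail(23)=1 chase 'd': 1 ⇒ 2;  out=∅∪out(2)=∅
  fail(19) 'adeeab': from fail(18)=8 chase 'b': 8→0 ⇒ 12;  out={4}∪out(12)={4}
  fail(25) 'bbecdb': from fail(24)=2 chase 'b': 2→26 ⇒ 27;  out={6}∪out(27)={6,7}

Run:
pos 0 'b': at 12
pos 1 'a': at 8 ·f
pos 2 'c': at 1 ·f
pos 3 'e': at 4
pos 4 'a': at 5
pos 5 'e': at 6
pos 6 'd': at 7  emit P1@[2:6]
pos 7 'c': at 1 ·f
pos 8 'e': at 4
pos 9 'b': at 12 ·f
pos 10 'b': at 21
pos 11 'e': at 22  emit P5@[10:11]
pos 12 'c': at 23
pos 13 'd': at 24
pos 14 'b': at 25  emit P6@[9:14],P7@[13:14]
pos 15 'e': at 20 ·f  emit P5@[14:15]
pos 16 'c': at 1 ·f
pos 17 'e': at 4
pos 18 'd': at 26 ·f
pos 19 'c': at 1 ·f
pos 20 'e': at 4
pos 21 'a': at 5
pos 22 'e': at 6
pos 23 'd': at 7  emit P1@[19:23]
pos 24 'b': at 27 ·f  emit P7@[23:24]
pos 25 'e': at 20 ·f  emit P5@[24:25]
pos 26 'b': at 12 ·f
pos 27 'b': at 21
pos 28 'a': at 8 ·f
pos 29 'd': at 15
pos 30 'c': at 1 ·f
pos 31 'b': at 12 ·f
pos 32 'b': at 21
pos 33 'e': at 22  emit P5@[32:33]
pos 34 'c': at 23
pos 35 'd': at 24
pos 36 'b': at 25  emit P6@[31:36],P7@[35:36]
pos 37 'c': at 1 ·f
pos 38 'e': at 4
pos 39 'a': at 5
pos 40 'e': at 6
pos 41 'd': at 7  emit P1@[37:41]
pos 42 'd': at 26 ·f
pos 43 'c': at 1 ·f
pos 44 'a': at 8 ·f
pos 45 'd': at 15
pos 46 'e': at 16
pos 47 'e': at 17
pos 48 'a': at 18
pos 49 'b': at 19  emit P4@[44:49]
pos 50 'b': at 21 ·f
pos 51 'a': at 8 ·f
pos 52 'a': at 9
pos 53 'e': at 0 ·f
pos 54 'b': at 12
pos 55 'd': at 13
pos 56 'b': at 14  emit P3@[54:56],P7@[55:56]
pos 57 'e': at 20 ·f  emit P5@[56:57]
pos 58 'd': at 26 ·f
pos 59 'e': at 0 ·f

Matches: [[6,1],[11,5],[14,6],[14,7],[15,5],[23,1],[24,7],[25,5],[33,5],[36,6],[36,7],[41,1],[49,4],[56,3],[56,7],[57,5]]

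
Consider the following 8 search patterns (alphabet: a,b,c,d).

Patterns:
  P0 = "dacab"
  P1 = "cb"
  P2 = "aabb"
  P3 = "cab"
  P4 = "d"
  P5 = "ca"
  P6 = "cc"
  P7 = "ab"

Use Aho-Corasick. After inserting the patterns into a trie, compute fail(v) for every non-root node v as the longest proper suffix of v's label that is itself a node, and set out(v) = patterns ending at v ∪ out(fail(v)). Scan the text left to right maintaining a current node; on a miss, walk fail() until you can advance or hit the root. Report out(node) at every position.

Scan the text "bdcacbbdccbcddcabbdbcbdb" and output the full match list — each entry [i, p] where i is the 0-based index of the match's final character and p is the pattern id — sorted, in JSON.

Build:
Trie nodes:
  n0 'ε': a→8 c→6 d→1
  n1 'd': a→2  ←P4
  n2 'da': c→3
  n3 'dac': a→4
  n4 'daca': b→5
  n5 'dacab': ·  ←P0
  n6 'c': a→12 b→7 c→14
  n7 'cb': ·  ←P1
  n8 'a': a→9 b→15
  n9 'aa': b→10
  n10 'aab': b→11
  n11 'aabb': ·  ←P2
  n12 'ca': b→13  ←P5
  n13 'cab': ·  ←P3
  n14 'cc': ·  ←P6
  n15 'ab': ·  ←P7

Failure links (BFS by depth):
  n1('d'): parent n0 fail=0; on 'd' 0 → fail=0;  out {4}∪∅={4}
  n6('c'): parent n0 fail=0; on 'c' 0 → fail=0;  out ∅∪∅=∅
  n8('a'): parent n0 fail=0; on 'a' 0 → fail=0;  out ∅∪∅=∅
  n2('da'): parent n1 fail=0; on 'a' 0 → fail=8;  out ∅∪∅=∅
  n7('cb'): parent n6 fail=0; on 'b' 0 → fail=0;  out {1}∪∅={1}
  n9('aa'): parent n8 fail=0; on 'a' 0 → fail=8;  out ∅∪∅=∅
  n12('ca'): parent n6 fail=0; on 'a' 0 → fail=8;  out {5}∪∅={5}
  n14('cc'): parent n6 fail=0; on 'c' 0 → fail=6;  out {6}∪∅={6}
  n15('ab'): parent n8 fail=0; on 'b' 0 → fail=0;  out {7}∪∅={7}
  n3('dac'): parent n2 fail=8; on 'c' 8→0 → fail=6;  out ∅∪∅=∅
  n10('aab'): parent n9 fail=8; on 'b' 8 → fail=15;  out ∅∪{7}={7}
  n13('cab'): parent n12 fail=8; on 'b' 8 → fail=15;  out {3}∪{7}={3,7}
  n4('daca'): parent n3 fail=6; on 'a' 6 → fail=12;  out ∅∪{5}={5}
  n11('aabb'): parent n10 fail=15; on 'b' 15→0 → fail=0;  out {2}∪∅={2}
  n5('dacab'): parent n4 fail=12; on 'b' 12 → fail=13;  out {0}∪{3,7}={0,3,7}

Scan:
pos 0 'b': at 0
pos 1 'd': at 1  emit P4@[1:1]
pos 2 'c': at 6 ·f
pos 3 'a': at 12  emit P5@[2:3]
pos 4 'c': at 6 ·f
pos 5 'b': at 7  emit P1@[4:5]
pos 6 'b': at 0 ·f
pos 7 'd': at 1  emit P4@[7:7]
pos 8 'c': at 6 ·f
pos 9 'c': at 14  emit P6@[8:9]
pos 10 'b': at 7 ·f  emit P1@[9:10]
pos 11 'c': at 6 ·f
pos 12 'd': at 1 ·f  emit P4@[12:12]
pos 13 'd': at 1 ·f  emit P4@[13:13]
pos 14 'c': at 6 ·f
pos 15 'a': at 12  emit P5@[14:15]
pos 16 'b': at 13  emit P3@[14:16],P7@[15:16]
pos 17 'b': at 0 ·f
pos 18 'd': at 1  emit P4@[18:18]
pos 19 'b': at 0 ·f
pos 20 'c': at 6
pos 21 'b': at 7  emit P1@[20:21]
pos 22 'd': at 1 ·f  emit P4@[22:22]
pos 23 'b': at 0 ·f

Result: [[1,4],[3,5],[5,1],[7,4],[9,6],[10,1],[12,4],[13,4],[15,5],[16,3],[16,7],[18,4],[21,1],[22,4]]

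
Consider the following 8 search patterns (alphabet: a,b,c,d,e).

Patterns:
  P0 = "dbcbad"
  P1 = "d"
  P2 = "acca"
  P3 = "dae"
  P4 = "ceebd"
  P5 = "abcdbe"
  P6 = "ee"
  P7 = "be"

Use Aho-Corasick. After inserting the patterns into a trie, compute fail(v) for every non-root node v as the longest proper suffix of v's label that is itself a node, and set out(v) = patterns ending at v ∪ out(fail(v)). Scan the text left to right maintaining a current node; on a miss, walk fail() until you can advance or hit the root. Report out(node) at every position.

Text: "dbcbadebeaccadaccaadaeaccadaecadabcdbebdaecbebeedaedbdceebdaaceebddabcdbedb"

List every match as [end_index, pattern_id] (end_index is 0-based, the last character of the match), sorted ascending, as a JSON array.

Build automaton:
Trie nodes:
  0='ε' goto a→7 b→25 c→13 d→1 e→23
  1='d' goto a→11 b→2  ←P1
  2='db' goto c→3
  3='dbc' goto b→4
  4='dbcb' goto a→5
  5='dbcba' goto d→6
  6='dbcbad' goto ·  ←P0
  7='a' goto b→18 c→8
  8='ac' goto c→9
  9='acc' goto a→10
  10='acca' goto ·  ←P2
  11='da' goto e→12
  12='dae' goto ·  ←P3
  13='c' goto e→14
  14='ce' goto e→15
  15='cee' goto b→16
  16='ceeb' goto d→17
  17='ceebd' goto ·  ←P4
  18='ab' goto c→19
  19='abc' goto d→20
  20='abcd' goto b→21
  21='abcdb' goto e→22
  22='abcdbe' goto ·  ←P5
  23='e' goto e→24
  24='ee' goto ·  ←P6
  25='b' goto e→26
  26='be' goto ·  ←P7

Failure links (BFS by depth):
  fail(1) 'd': from fail(0)=0 chase 'd': 0 ⇒ 0;  out={1}∪out(0)={1}
  fail(7) 'a': from fail(0)=0 chase 'a': 0 ⇒ 0;  out=∅∪out(0)=∅
  fail(13) 'c': from fail(0)=0 chase 'c': 0 ⇒ 0;  out=∅∪out(0)=∅
  fail(23) 'e': from fail(0)=0 chase 'e': 0 ⇒ 0;  out=∅∪out(0)=∅
  fail(25) 'b': from fail(0)=0 chase 'b': 0 ⇒ 0;  out=∅∪out(0)=∅
  fail(2) 'db': from fail(1)=0 chase 'b': 0 ⇒ 25;  out=∅∪out(25)=∅
  fail(8) 'ac': from fail(7)=0 chase 'c': 0 ⇒ 13;  out=∅∪out(13)=∅
  fail(11) 'da': from fail(1)=0 chase 'a': 0 ⇒ 7;  out=∅∪out(7)=∅
  fail(14) 'ce': from fail(13)=0 chase 'e': 0 ⇒ 23;  out=∅∪out(23)=∅
  fail(18) 'ab': from fail(7)=0 chase 'b': 0 ⇒ 25;  out=∅∪out(25)=∅
  fail(24) 'ee': from fail(23)=0 chase 'e': 0 ⇒ 23;  out={6}∪out(23)={6}
  fail(26) 'be': from fail(25)=0 chase 'e': 0 ⇒ 23;  out={7}∪out(23)={7}
  fail(3) 'dbc': from fail(2)=25 chase 'c': 25→0 ⇒ 13;  out=∅∪out(13)=∅
  fail(9) 'acc': from fail(8)=13 chase 'c': 13→0 ⇒ 13;  out=∅∪out(13)=∅
  fail(12) 'dae': from fail(11)=7 chase 'e': 7→0 ⇒ 23;  out={3}∪out(23)={3}
  fail(15) 'cee': from fail(14)=23 chase 'e': 23 ⇒ 24;  out=∅∪out(24)={6}
  fail(19) 'abc': from fail(18)=25 chase 'c': 25→0 ⇒ 13;  out=∅∪out(13)=∅
  fail(4) 'dbcb': from fail(3)=13 chase 'b': 13→0 ⇒ 25;  out=∅∪out(25)=∅
  fail(10) 'acca': from fail(9)=13 chase 'a': 13→0 ⇒ 7;  out={2}∪out(7)={2}
  fail(16) 'ceeb': from fail(15)=24 chase 'b': 24→23→0 ⇒ 25;  out=∅∪out(25)=∅
  fail(20) 'abcd': from fail(19)=13 chase 'd': 13→0 ⇒ 1;  out=∅∪out(1)={1}
  fail(5) 'dbcba': from fail(4)=25 chase 'a': 25→0 ⇒ 7;  out=∅∪out(7)=∅
  fail(17) 'ceebd': from fail(16)=25 chase 'd': 25→0 ⇒ 1;  out={4}∪out(1)={1,4}
  fail(21) 'abcdb': from fail(20)=1 chase 'b': 1 ⇒ 2;  out=∅∪out(2)=∅
  fail(6) 'dbcbad': from fail(5)=7 chase 'd': 7→0 ⇒ 1;  out={0}∪out(1)={0,1}
  fail(22) 'abcdbe': from fail(21)=2 chase 'e': 2→25 ⇒ 26;  out={5}∪out(26)={5,7}

Run:
pos 0 'd': at 1  ** P1@[0:0]
pos 1 'b': at 2
pos 2 'c': at 3
pos 3 'b': at 4
pos 4 'a': at 5
pos 5 'd': at 6  ** P0@[0:5],P1@[5:5]
pos 6 'e': at 23 (via fail)
pos 7 'b': at 25 (via fail)
pos 8 'e': at 26  ** P7@[7:8]
pos 9 'a': at 7 (via fail)
pos 10 'c': at 8
pos 11 'c': at 9
pos 12 'a': at 10  ** P2@[9:12]
pos 13 'd': at 1 (via fail)  ** P1@[13:13]
pos 14 'a': at 11
pos 15 'c': at 8 (via fail)
pos 16 'c': at 9
pos 17 'a': at 10  ** P2@[14:17]
pos 18 'a': at 7 (via fail)
pos 19 'd': at 1 (via fail)  ** P1@[19:19]
pos 20 'a': at 11
pos 21 'e': at 12  ** P3@[19:21]
pos 22 'a': at 7 (via fail)
pos 23 'c': at 8
pos 24 'c': at 9
pos 25 'a': at 10  ** P2@[22:25]
pos 26 'd': at 1 (via fail)  ** P1@[26:26]
pos 27 'a': at 11
pos 28 'e': at 12  ** P3@[26:28]
pos 29 'c': at 13 (via fail)
pos 30 'a': at 7 (via fail)
pos 31 'd': at 1 (via fail)  ** P1@[31:31]
pos 32 'a': at 11
pos 33 'b': at 18 (via fail)
pos 34 'c': at 19
pos 35 'd': at 20  ** P1@[35:35]
pos 36 'b': at 21
pos 37 'e': at 22  ** P5@[32:37],P7@[36:37]
pos 38 'b': at 25 (via fail)
pos 39 'd': at 1 (via fail)  ** P1@[39:39]
pos 40 'a': at 11
pos 41 'e': at 12  ** P3@[39:41]
pos 42 'c': at 13 (via fail)
pos 43 'b': at 25 (via fail)
pos 44 'e': at 26  ** P7@[43:44]
pos 45 'b': at 25 (via fail)
pos 46 'e': at 26  ** P7@[45:46]
pos 47 'e': at 24 (via fail)  ** P6@[46:47]
pos 48 'd': at 1 (via fail)  ** P1@[48:48]
pos 49 'a': at 11
pos 50 'e': at 12  ** P3@[48:50]
pos 51 'd': at 1 (via fail)  ** P1@[51:51]
pos 52 'b': at 2
pos 53 'd': at 1 (via fail)  ** P1@[53:53]
pos 54 'c': at 13 (via fail)
pos 55 'e': at 14
pos 56 'e': at 15  ** P6@[55:56]
pos 57 'b': at 16
pos 58 'd': at 17  ** P1@[58:58],P4@[54:58]
pos 59 'a': at 11 (via fail)
pos 60 'a': at 7 (via fail)
pos 61 'c': at 8
pos 62 'e': at 14 (via fail)
pos 63 'e': at 15  ** P6@[62:63]
pos 64 'b': at 16
pos 65 'd': at 17  ** P1@[65:65],P4@[61:65]
pos 66 'd': at 1 (via fail)  ** P1@[66:66]
pos 67 'a': at 11
pos 68 'b': at 18 (via fail)
pos 69 'c': at 19
pos 70 'd': at 20  ** P1@[70:70]
pos 71 'b': at 21
pos 72 'e': at 22  ** P5@[67:72],P7@[71:72]
pos 73 'd': at 1 (via fail)  ** P1@[73:73]
pos 74 'b': at 2

Matches: [[0,1],[5,0],[5,1],[8,7],[12,2],[13,1],[17,2],[19,1],[21,3],[25,2],[26,1],[28,3],[31,1],[35,1],[37,5],[37,7],[39,1],[41,3],[44,7],[46,7],[47,6],[48,1],[50,3],[51,1],[53,1],[56,6],[58,1],[58,4],[63,6],[65,1],[65,4],[66,1],[70,1],[72,5],[72,7],[73,1]]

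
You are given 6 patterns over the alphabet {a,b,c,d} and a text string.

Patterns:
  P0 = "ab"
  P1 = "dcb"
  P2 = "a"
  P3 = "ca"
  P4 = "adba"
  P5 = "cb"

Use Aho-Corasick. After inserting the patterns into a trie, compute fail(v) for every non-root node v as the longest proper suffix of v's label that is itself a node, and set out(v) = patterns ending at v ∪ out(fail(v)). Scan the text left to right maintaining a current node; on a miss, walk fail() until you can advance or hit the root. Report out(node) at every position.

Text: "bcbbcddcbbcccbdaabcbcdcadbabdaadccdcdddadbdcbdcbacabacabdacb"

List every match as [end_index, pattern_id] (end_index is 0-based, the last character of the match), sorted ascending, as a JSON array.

Construct AC machine:
Trie (insert patterns):
  0='ε' goto a→1 c→6 d→3
  1='a' goto b→2 d→8  ←P2
  2='ab' goto ·  ←P0
  3='d' goto c→4
  4='dc' goto b→5
  5='dcb' goto ·  ←P1
  6='c' goto a→7 b→11
  7='ca' goto ·  ←P3
  8='ad' goto b→9
  9='adb' goto a→10
  10='adba' goto ·  ←P4
  11='cb' goto ·  ←P5

BFS fail/out derivation:
  fail(1) 'a': from fail(0)=0 chase 'a': 0 ⇒ 0;  out={2}∪out(0)={2}
  fail(3) 'd': from fail(0)=0 chase 'd': 0 ⇒ 0;  out=∅∪out(0)=∅
  fail(6) 'c': from fail(0)=0 chase 'c': 0 ⇒ 0;  out=∅∪out(0)=∅
  fail(2) 'ab': from fail(1)=0 chase 'b': 0 ⇒ 0;  out={0}∪out(0)={0}
  fail(4) 'dc': from fail(3)=0 chase 'c': 0 ⇒ 6;  out=∅∪out(6)=∅
  fail(7) 'ca': from fail(6)=0 chase 'a': 0 ⇒ 1;  out={3}∪out(1)={2,3}
  fail(8) 'ad': from fail(1)=0 chase 'd': 0 ⇒ 3;  out=∅∪out(3)=∅
  fail(11) 'cb': from fail(6)=0 chase 'b': 0 ⇒ 0;  out={5}∪out(0)={5}
  fail(5) 'dcb': from fail(4)=6 chase 'b': 6 ⇒ 11;  out={1}∪out(11)={1,5}
  fail(9) 'adb': from fail(8)=3 chase 'b': 3→0 ⇒ 0;  out=∅∪out(0)=∅
  fail(10) 'adba': from fail(9)=0 chase 'a': 0 ⇒ 1;  out={4}∪out(1)={2,4}

Text stream:
[0] read 'b'  n0⇒n0
[1] read 'c'  n0⇒n6
[2] read 'b'  n6⇒n11  emit P5@[1:2]
[3] read 'b'  n11⇒n0 ·f
[4] read 'c'  n0⇒n6
[5] read 'd'  n6⇒n3 ·f
[6] read 'd'  n3⇒n3 ·f
[7] read 'c'  n3⇒n4
[8] read 'b'  n4⇒n5  emit P1@[6:8],P5@[7:8]
[9] read 'b'  n5⇒n0 ·f
[10] read 'c'  n0⇒n6
[11] read 'c'  n6⇒n6 ·f
[12] read 'c'  n6⇒n6 ·f
[13] read 'b'  n6⇒n11  emit P5@[12:13]
[14] read 'd'  n11⇒n3 ·f
[15] read 'a'  n3⇒n1 ·f  emit P2@[15:15]
[16] read 'a'  n1⇒n1 ·f  emit P2@[16:16]
[17] read 'b'  n1⇒n2  emit P0@[16:17]
[18] read 'c'  n2⇒n6 ·f
[19] read 'b'  n6⇒n11  emit P5@[18:19]
[20] read 'c'  n11⇒n6 ·f
[21] read 'd'  n6⇒n3 ·f
[22] read 'c'  n3⇒n4
[23] read 'a'  n4⇒n7 ·f  emit P2@[23:23],P3@[22:23]
[24] read 'd'  n7⇒n8 ·f
[25] read 'b'  n8⇒n9
[26] read 'a'  n9⇒n10  emit P2@[26:26],P4@[23:26]
[27] read 'b'  n10⇒n2 ·f  emit P0@[26:27]
[28] read 'd'  n2⇒n3 ·f
[29] read 'a'  n3⇒n1 ·f  emit P2@[29:29]
[30] read 'a'  n1⇒n1 ·f  emit P2@[30:30]
[31] read 'd'  n1⇒n8
[32] read 'c'  n8⇒n4 ·f
[33] read 'c'  n4⇒n6 ·f
[34] read 'd'  n6⇒n3 ·f
[35] read 'c'  n3⇒n4
[36] read 'd'  n4⇒n3 ·f
[37] read 'd'  n3⇒n3 ·f
[38] read 'd'  n3⇒n3 ·f
[39] read 'a'  n3⇒n1 ·f  emit P2@[39:39]
[40] read 'd'  n1⇒n8
[41] read 'b'  n8⇒n9
[42] read 'd'  n9⇒n3 ·f
[43] read 'c'  n3⇒n4
[44] read 'b'  n4⇒n5  emit P1@[42:44],P5@[43:44]
[45] read 'd'  n5⇒n3 ·f
[46] read 'c'  n3⇒n4
[47] read 'b'  n4⇒n5  emit P1@[45:47],P5@[46:47]
[48] read 'a'  n5⇒n1 ·f  emit P2@[48:48]
[49] read 'c'  n1⇒n6 ·f
[50] read 'a'  n6⇒n7  emit P2@[50:50],P3@[49:50]
[51] read 'b'  n7⇒n2 ·f  emit P0@[50:51]
[52] read 'a'  n2⇒n1 ·f  emit P2@[52:52]
[53] read 'c'  n1⇒n6 ·f
[54] read 'a'  n6⇒n7  emit P2@[54:54],P3@[53:54]
[55] read 'b'  n7⇒n2 ·f  emit P0@[54:55]
[56] read 'd'  n2⇒n3 ·f
[57] read 'a'  n3⇒n1 ·f  emit P2@[57:57]
[58] read 'c'  n1⇒n6 ·f
[59] read 'b'  n6⇒n11  emit P5@[58:59]

Result: [[2,5],[8,1],[8,5],[13,5],[15,2],[16,2],[17,0],[19,5],[23,2],[23,3],[26,2],[26,4],[27,0],[29,2],[30,2],[39,2],[44,1],[44,5],[47,1],[47,5],[48,2],[50,2],[50,3],[51,0],[52,2],[54,2],[54,3],[55,0],[57,2],[59,5]]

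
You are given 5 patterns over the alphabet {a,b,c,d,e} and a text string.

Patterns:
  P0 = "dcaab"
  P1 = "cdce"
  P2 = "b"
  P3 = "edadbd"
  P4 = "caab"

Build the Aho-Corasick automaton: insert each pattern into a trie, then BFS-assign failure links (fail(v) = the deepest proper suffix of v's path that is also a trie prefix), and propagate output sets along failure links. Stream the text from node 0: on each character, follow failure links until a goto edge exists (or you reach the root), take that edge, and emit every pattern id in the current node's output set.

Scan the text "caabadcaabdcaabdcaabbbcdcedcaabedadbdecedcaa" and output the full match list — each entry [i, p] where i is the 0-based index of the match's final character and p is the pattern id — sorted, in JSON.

Build:
Trie nodes:
  n0 'ε': b→10 c→6 d→1 e→11
  n1 'd': c→2
  n2 'dc': a→3
  n3 'dca': a→4
  n4 'dcaa': b→5
  n5 'dcaab': ·  ←P0
  n6 'c': a→17 d→7
  n7 'cd': c→8
  n8 'cdc': e→9
  n9 'cdce': ·  ←P1
  n10 'b': ·  ←P2
  n11 'e': d→12
  n12 'ed': a→13
  n13 'eda': d→14
  n14 'edad': b→15
  n15 'edadb': d→16
  n16 'edadbd': ·  ←P3
  n17 'ca': a→18
  n18 'caa': b→19
  n19 'caab': ·  ←P4

BFS fail/out derivation:
  fail(1) 'd': from fail(0)=0 chase 'd': 0 ⇒ 0;  out=∅∪out(0)=∅
  fail(6) 'c': from fail(0)=0 chase 'c': 0 ⇒ 0;  out=∅∪out(0)=∅
  fail(10) 'b': from fail(0)=0 chase 'b': 0 ⇒ 0;  out={2}∪out(0)={2}
  fail(11) 'e': from fail(0)=0 chase 'e': 0 ⇒ 0;  out=∅∪out(0)=∅
  fail(2) 'dc': from fail(1)=0 chase 'c': 0 ⇒ 6;  out=∅∪out(6)=∅
  fail(7) 'cd': from fail(6)=0 chase 'd': 0 ⇒ 1;  out=∅∪out(1)=∅
  fail(12) 'ed': from fail(11)=0 chase 'd': 0 ⇒ 1;  out=∅∪out(1)=∅
  fail(17) 'ca': from fail(6)=0 chase 'a': 0 ⇒ 0;  out=∅∪out(0)=∅
  fail(3) 'dca': from fail(2)=6 chase 'a': 6 ⇒ 17;  out=∅∪out(17)=∅
  fail(8) 'cdc': from fail(7)=1 chase 'c': 1 ⇒ 2;  out=∅∪out(2)=∅
  fail(13) 'eda': from fail(12)=1 chase 'a': 1→0 ⇒ 0;  out=∅∪out(0)=∅
  fail(18) 'caa': from fail(17)=0 chase 'a': 0 ⇒ 0;  out=∅∪out(0)=∅
  fail(4) 'dcaa': from fail(3)=17 chase 'a': 17 ⇒ 18;  out=∅∪out(18)=∅
  fail(9) 'cdce': from fail(8)=2 chase 'e': 2→6→0 ⇒ 11;  out={1}∪out(11)={1}
  fail(14) 'edad': from fail(13)=0 chase 'd': 0 ⇒ 1;  out=∅∪out(1)=∅
  fail(19) 'caab': from fail(18)=0 chase 'b': 0 ⇒ 10;  out={4}∪out(10)={2,4}
  fail(5) 'dcaab': from fail(4)=18 chase 'b': 18 ⇒ 19;  out={0}∪out(19)={0,2,4}
  fail(15) 'edadb': from fail(14)=1 chase 'b': 1→0 ⇒ 10;  out=∅∪out(10)={2}
  fail(16) 'edadbd': from fail(15)=10 chase 'd': 10→0 ⇒ 1;  out={3}∪out(1)={3}

Run:
pos 0 'c': at 6
pos 1 'a': at 17
pos 2 'a': at 18
pos 3 'b': at 19  emit P2@[3:3],P4@[0:3]
pos 4 'a': at 0 (via fail)
pos 5 'd': at 1
pos 6 'c': at 2
pos 7 'a': at 3
pos 8 'a': at 4
pos 9 'b': at 5  emit P0@[5:9],P2@[9:9],P4@[6:9]
pos 10 'd': at 1 (via fail)
pos 11 'c': at 2
pos 12 'a': at 3
pos 13 'a': at 4
pos 14 'b': at 5  emit P0@[10:14],P2@[14:14],P4@[11:14]
pos 15 'd': at 1 (via fail)
pos 16 'c': at 2
pos 17 'a': at 3
pos 18 'a': at 4
pos 19 'b': at 5  emit P0@[15:19],P2@[19:19],P4@[16:19]
pos 20 'b': at 10 (via fail)  emit P2@[20:20]
pos 21 'b': at 10 (via fail)  emit P2@[21:21]
pos 22 'c': at 6 (via fail)
pos 23 'd': at 7
pos 24 'c': at 8
pos 25 'e': at 9  emit P1@[22:25]
pos 26 'd': at 12 (via fail)
pos 27 'c': at 2 (via fail)
pos 28 'a': at 3
pos 29 'a': at 4
pos 30 'b': at 5  emit P0@[26:30],P2@[30:30],P4@[27:30]
pos 31 'e': at 11 (via fail)
pos 32 'd': at 12
pos 33 'a': at 13
pos 34 'd': at 14
pos 35 'b': at 15  emit P2@[35:35]
pos 36 'd': at 16  emit P3@[31:36]
pos 37 'e': at 11 (via fail)
pos 38 'c': at 6 (via fail)
pos 39 'e': at 11 (via fail)
pos 40 'd': at 12
pos 41 'c': at 2 (via fail)
pos 42 'a': at 3
pos 43 'a': at 4

All matches (sorted): [[3,2],[3,4],[9,0],[9,2],[9,4],[14,0],[14,2],[14,4],[19,0],[19,2],[19,4],[20,2],[21,2],[25,1],[30,0],[30,2],[30,4],[35,2],[36,3]]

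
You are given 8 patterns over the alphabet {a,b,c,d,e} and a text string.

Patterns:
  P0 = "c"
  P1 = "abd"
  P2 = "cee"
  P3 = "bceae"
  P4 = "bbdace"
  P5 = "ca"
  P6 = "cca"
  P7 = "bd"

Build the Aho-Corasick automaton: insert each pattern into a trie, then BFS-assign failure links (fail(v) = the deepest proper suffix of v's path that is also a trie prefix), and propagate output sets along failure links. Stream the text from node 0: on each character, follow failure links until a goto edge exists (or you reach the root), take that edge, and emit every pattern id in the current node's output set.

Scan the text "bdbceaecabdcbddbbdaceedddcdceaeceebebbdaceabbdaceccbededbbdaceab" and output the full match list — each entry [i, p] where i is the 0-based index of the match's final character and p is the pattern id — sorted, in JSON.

Build automaton:
Trie nodes:
  0='ε' goto a→2 b→7 c→1
  1='c' goto a→17 c→18 e→5  ←P0
  2='a' goto b→3
  3='ab' goto d→4
  4='abd' goto ·  ←P1
  5='ce' goto e→6
  6='cee' goto ·  ←P2
  7='b' goto b→12 c→8 d→20
  8='bc' goto e→9
  9='bce' goto a→10
  10='bcea' goto e→11
  11='bceae' goto ·  ←P3
  12='bb' goto d→13
  13='bbd' goto a→14
  14='bbda' goto c→15
  15='bbdac' goto e→16
  16='bbdace' goto ·  ←P4
  17='ca' goto ·  ←P5
  18='cc' goto a→19
  19='cca' goto ·  ←P6
  20='bd' goto ·  ←P7

Failure links (BFS by depth):
  n1('c'): parent n0 fail=0; on 'c' 0 → fail=0;  out {0}∪∅={0}
  n2('a'): parent n0 fail=0; on 'a' 0 → fail=0;  out ∅∪∅=∅
  n7('b'): parent n0 fail=0; on 'b' 0 → fail=0;  out ∅∪∅=∅
  n3('ab'): parent n2 fail=0; on 'b' 0 → fail=7;  out ∅∪∅=∅
  n5('ce'): parent n1 fail=0; on 'e' 0 → fail=0;  out ∅∪∅=∅
  n8('bc'): parent n7 fail=0; on 'c' 0 → fail=1;  out ∅∪{0}={0}
  n12('bb'): parent n7 fail=0; on 'b' 0 → fail=7;  out ∅∪∅=∅
  n17('ca'): parent n1 fail=0; on 'a' 0 → fail=2;  out {5}∪∅={5}
  n18('cc'): parent n1 fail=0; on 'c' 0 → fail=1;  out ∅∪{0}={0}
  n20('bd'): parent n7 fail=0; on 'd' 0 → fail=0;  out {7}∪∅={7}
  n4('abd'): parent n3 fail=7; on 'd' 7 → fail=20;  out {1}∪{7}={1,7}
  n6('cee'): parent n5 fail=0; on 'e' 0 → fail=0;  out {2}∪∅={2}
  n9('bce'): parent n8 fail=1; on 'e' 1 → fail=5;  out ∅∪∅=∅
  n13('bbd'): parent n12 fail=7; on 'd' 7 → fail=20;  out ∅∪{7}={7}
  n19('cca'): parent n18 fail=1; on 'a' 1 → fail=17;  out {6}∪{5}={5,6}
  n10('bcea'): parent n9 fail=5; on 'a' 5→0 → fail=2;  out ∅∪∅=∅
  n14('bbda'): parent n13 fail=20; on 'a' 20→0 → fail=2;  out ∅∪∅=∅
  n11('bceae'): parent n10 fail=2; on 'e' 2→0 → fail=0;  out {3}∪∅={3}
  n15('bbdac'): parent n14 fail=2; on 'c' 2→0 → fail=1;  out ∅∪{0}={0}
  n16('bbdace'): parent n15 fail=1; on 'e' 1 → fail=5;  out {4}∪∅={4}

Text stream:
[0] read 'b'  n0⇒n7
[1] read 'd'  n7⇒n20  ** P7@[0:1]
[2] read 'b'  n20⇒n7 ·f
[3] read 'c'  n7⇒n8  ** P0@[3:3]
[4] read 'e'  n8⇒n9
[5] read 'a'  n9⇒n10
[6] read 'e'  n10⇒n11  ** P3@[2:6]
[7] read 'c'  n11⇒n1 ·f  ** P0@[7:7]
[8] read 'a'  n1⇒n17  ** P5@[7:8]
[9] read 'b'  n17⇒n3 ·f
[10] read 'd'  n3⇒n4  ** P1@[8:10],P7@[9:10]
[11] read 'c'  n4⇒n1 ·f  ** P0@[11:11]
[12] read 'b'  n1⇒n7 ·f
[13] read 'd'  n7⇒n20  ** P7@[12:13]
[14] read 'd'  n20⇒n0 ·f
[15] read 'b'  n0⇒n7
[16] read 'b'  n7⇒n12
[17] read 'd'  n12⇒n13  ** P7@[16:17]
[18] read 'a'  n13⇒n14
[19] read 'c'  n14⇒n15  ** P0@[19:19]
[20] read 'e'  n15⇒n16  ** P4@[15:20]
[21] read 'e'  n16⇒n6 ·f  ** P2@[19:21]
[22] read 'd'  n6⇒n0 ·f
[23] read 'd'  n0⇒n0
[24] read 'd'  n0⇒n0
[25] read 'c'  n0⇒n1  ** P0@[25:25]
[26] read 'd'  n1⇒n0 ·f
[27] read 'c'  n0⇒n1  ** P0@[27:27]
[28] read 'e'  n1⇒n5
[29] read 'a'  n5⇒n2 ·f
[30] read 'e'  n2⇒n0 ·f
[31] read 'c'  n0⇒n1  ** P0@[31:31]
[32] read 'e'  n1⇒n5
[33] read 'e'  n5⇒n6  ** P2@[31:33]
[34] read 'b'  n6⇒n7 ·f
[35] read 'e'  n7⇒n0 ·f
[36] read 'b'  n0⇒n7
[37] read 'b'  n7⇒n12
[38] read 'd'  n12⇒n13  ** P7@[37:38]
[39] read 'a'  n13⇒n14
[40] read 'c'  n14⇒n15  ** P0@[40:40]
[41] read 'e'  n15⇒n16  ** P4@[36:41]
[42] read 'a'  n16⇒n2 ·f
[43] read 'b'  n2⇒n3
[44] read 'b'  n3⇒n12 ·f
[45] read 'd'  n12⇒n13  ** P7@[44:45]
[46] read 'a'  n13⇒n14
[47] read 'c'  n14⇒n15  ** P0@[47:47]
[48] read 'e'  n15⇒n16  ** P4@[43:48]
[49] read 'c'  n16⇒n1 ·f  ** P0@[49:49]
[50] read 'c'  n1⇒n18  ** P0@[50:50]
[51] read 'b'  n18⇒n7 ·f
[52] read 'e'  n7⇒n0 ·f
[53] read 'd'  n0⇒n0
[54] read 'e'  n0⇒n0
[55] read 'd'  n0⇒n0
[56] read 'b'  n0⇒n7
[57] read 'b'  n7⇒n12
[58] read 'd'  n12⇒n13  ** P7@[57:58]
[59] read 'a'  n13⇒n14
[60] read 'c'  n14⇒n15  ** P0@[60:60]
[61] read 'e'  n15⇒n16  ** P4@[56:61]
[62] read 'a'  n16⇒n2 ·f
[63] read 'b'  n2⇒n3

All matches (sorted): [[1,7],[3,0],[6,3],[7,0],[8,5],[10,1],[10,7],[11,0],[13,7],[17,7],[19,0],[20,4],[21,2],[25,0],[27,0],[31,0],[33,2],[38,7],[40,0],[41,4],[45,7],[47,0],[48,4],[49,0],[50,0],[58,7],[60,0],[61,4]]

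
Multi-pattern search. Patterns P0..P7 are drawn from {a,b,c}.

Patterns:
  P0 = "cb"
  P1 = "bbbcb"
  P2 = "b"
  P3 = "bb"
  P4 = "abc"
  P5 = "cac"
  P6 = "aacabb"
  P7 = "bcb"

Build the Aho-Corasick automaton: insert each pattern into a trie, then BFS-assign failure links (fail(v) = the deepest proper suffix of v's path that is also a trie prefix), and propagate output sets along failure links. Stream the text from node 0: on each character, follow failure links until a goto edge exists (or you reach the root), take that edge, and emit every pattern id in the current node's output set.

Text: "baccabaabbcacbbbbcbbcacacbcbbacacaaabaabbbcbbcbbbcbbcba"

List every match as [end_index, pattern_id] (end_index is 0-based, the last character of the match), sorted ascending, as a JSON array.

Build automaton:
Trie nodes:
  0='ε' goto a→8 b→3 c→1
  1='c' goto a→11 b→2
  2='cb' goto ·  ←P0
  3='b' goto b→4 c→18  ←P2
  4='bb' goto b→5  ←P3
  5='bbb' goto c→6
  6='bbbc' goto b→7
  7='bbbcb' goto ·  ←P1
  8='a' goto a→13 b→9
  9='ab' goto c→10
  10='abc' goto ·  ←P4
  11='ca' goto c→12
  12='cac' goto ·  ←P5
  13='aa' goto c→14
  14='aac' goto a→15
  15='aaca' goto b→16
  16='aacab' goto b→17
  17='aacabb' goto ·  ←P6
  18='bc' goto b→19
  19='bcb' goto ·  ←P7

BFS fail/out derivation:
  fail(1) 'c': from fail(0)=0 chase 'c': 0 ⇒ 0;  out=∅∪out(0)=∅
  fail(3) 'b': from fail(0)=0 chase 'b': 0 ⇒ 0;  out={2}∪out(0)={2}
  fail(8) 'a': from fail(0)=0 chase 'a': 0 ⇒ 0;  out=∅∪out(0)=∅
  fail(2) 'cb': from fail(1)=0 chase 'b': 0 ⇒ 3;  out={0}∪out(3)={0,2}
  fail(4) 'bb': from fail(3)=0 chase 'b': 0 ⇒ 3;  out={3}∪out(3)={2,3}
  fail(9) 'ab': from fail(8)=0 chase 'b': 0 ⇒ 3;  out=∅∪out(3)={2}
  fail(11) 'ca': from fail(1)=0 chase 'a': 0 ⇒ 8;  out=∅∪out(8)=∅
  fail(13) 'aa': from fail(8)=0 chase 'a': 0 ⇒ 8;  out=∅∪out(8)=∅
  fail(18) 'bc': from fail(3)=0 chase 'c': 0 ⇒ 1;  out=∅∪out(1)=∅
  fail(5) 'bbb': from fail(4)=3 chase 'b': 3 ⇒ 4;  out=∅∪out(4)={2,3}
  fail(10) 'abc': from fail(9)=3 chase 'c': 3 ⇒ 18;  out={4}∪out(18)={4}
  fail(12) 'cac': from fail(11)=8 chase 'c': 8→0 ⇒ 1;  out={5}∪out(1)={5}
  fail(14) 'aac': from fail(13)=8 chase 'c': 8→0 ⇒ 1;  out=∅∪out(1)=∅
  fail(19) 'bcb': from fail(18)=1 chase 'b': 1 ⇒ 2;  out={7}∪out(2)={0,2,7}
  fail(6) 'bbbc': from fail(5)=4 chase 'c': 4→3 ⇒ 18;  out=∅∪out(18)=∅
  fail(15) 'aaca': from fail(14)=1 chase 'a': 1 ⇒ 11;  out=∅∪out(11)=∅
  fail(7) 'bbbcb': from fail(6)=18 chase 'b': 18 ⇒ 19;  out={1}∪out(19)={0,1,2,7}
  fail(16) 'aacab': from fail(15)=11 chase 'b': 11→8 ⇒ 9;  out=∅∪out(9)={2}
  fail(17) 'aacabb': from fail(16)=9 chase 'b': 9→3 ⇒ 4;  out={6}∪out(4)={2,3,6}

Scan:
pos 0 'b': at 3  ** P2@[0:0]
pos 1 'a': at 8 ·f
pos 2 'c': at 1 ·f
pos 3 'c': at 1 ·f
pos 4 'a': at 11
pos 5 'b': at 9 ·f  ** P2@[5:5]
pos 6 'a': at 8 ·f
pos 7 'a': at 13
pos 8 'b': at 9 ·f  ** P2@[8:8]
pos 9 'b': at 4 ·f  ** P2@[9:9],P3@[8:9]
pos 10 'c': at 18 ·f
pos 11 'a': at 11 ·f
pos 12 'c': at 12  ** P5@[10:12]
pos 13 'b': at 2 ·f  ** P0@[12:13],P2@[13:13]
pos 14 'b': at 4 ·f  ** P2@[14:14],P3@[13:14]
pos 15 'b': at 5  ** P2@[15:15],P3@[14:15]
pos 16 'b': at 5 ·f  ** P2@[16:16],P3@[15:16]
pos 17 'c': at 6
pos 18 'b': at 7  ** P0@[17:18],P1@[14:18],P2@[18:18],P7@[16:18]
pos 19 'b': at 4 ·f  ** P2@[19:19],P3@[18:19]
pos 20 'c': at 18 ·f
pos 21 'a': at 11 ·f
pos 22 'c': at 12  ** P5@[20:22]
pos 23 'a': at 11 ·f
pos 24 'c': at 12  ** P5@[22:24]
pos 25 'b': at 2 ·f  ** P0@[24:25],P2@[25:25]
pos 26 'c': at 18 ·f
pos 27 'b': at 19  ** P0@[26:27],P2@[27:27],P7@[25:27]
pos 28 'b': at 4 ·f  ** P2@[28:28],P3@[27:28]
pos 29 'a': at 8 ·f
pos 30 'c': at 1 ·f
pos 31 'a': at 11
pos 32 'c': at 12  ** P5@[30:32]
pos 33 'a': at 11 ·f
pos 34 'a': at 13 ·f
pos 35 'a': at 13 ·f
pos 36 'b': at 9 ·f  ** P2@[36:36]
pos 37 'a': at 8 ·f
pos 38 'a': at 13
pos 39 'b': at 9 ·f  ** P2@[39:39]
pos 40 'b': at 4 ·f  ** P2@[40:40],P3@[39:40]
pos 41 'b': at 5  ** P2@[41:41],P3@[40:41]
pos 42 'c': at 6
pos 43 'b': at 7  ** P0@[42:43],P1@[39:43],P2@[43:43],P7@[41:43]
pos 44 'b': at 4 ·f  ** P2@[44:44],P3@[43:44]
pos 45 'c': at 18 ·f
pos 46 'b': at 19  ** P0@[45:46],P2@[46:46],P7@[44:46]
pos 47 'b': at 4 ·f  ** P2@[47:47],P3@[46:47]
pos 48 'b': at 5  ** P2@[48:48],P3@[47:48]
pos 49 'c': at 6
pos 50 'b': at 7  ** P0@[49:50],P1@[46:50],P2@[50:50],P7@[48:50]
pos 51 'b': at 4 ·f  ** P2@[51:51],P3@[50:51]
pos 52 'c': at 18 ·f
pos 53 'b': at 19  ** P0@[52:53],P2@[53:53],P7@[51:53]
pos 54 'a': at 8 ·f

Result: [[0,2],[5,2],[8,2],[9,2],[9,3],[12,5],[13,0],[13,2],[14,2],[14,3],[15,2],[15,3],[16,2],[16,3],[18,0],[18,1],[18,2],[18,7],[19,2],[19,3],[22,5],[24,5],[25,0],[25,2],[27,0],[27,2],[27,7],[28,2],[28,3],[32,5],[36,2],[39,2],[40,2],[40,3],[41,2],[41,3],[43,0],[43,1],[43,2],[43,7],[44,2],[44,3],[46,0],[46,2],[46,7],[47,2],[47,3],[48,2],[48,3],[50,0],[50,1],[50,2],[50,7],[51,2],[51,3],[53,0],[53,2],[53,7]]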